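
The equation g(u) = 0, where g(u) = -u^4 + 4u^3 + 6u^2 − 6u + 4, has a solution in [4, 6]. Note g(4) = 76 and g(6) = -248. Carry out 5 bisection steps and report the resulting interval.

[4.9375, 5]

g(5) = -1 < 0, so the root lies in [4, 5]
g(4.5) = 52.9375 > 0, so the root lies in [4.5, 5]
g(4.75) = 30.496094 > 0, so the root lies in [4.75, 5]
g(4.875) = 15.9685 > 0, so the root lies in [4.875, 5]
g(4.9375) = 7.8008 > 0, so the root lies in [4.9375, 5]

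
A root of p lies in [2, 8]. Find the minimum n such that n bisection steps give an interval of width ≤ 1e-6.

23

Width after n steps is 6/2^n. Need 2^n ≥ 6/1e-6 = 6000000.
2^22 = 4194304 < 6000000 ≤ 2^23 = 8388608, so n = 23.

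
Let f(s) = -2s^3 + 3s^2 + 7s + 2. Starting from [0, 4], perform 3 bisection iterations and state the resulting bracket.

[2.5, 3]

s = 2 gives f = 12, positive; keep [2, 4]
s = 3 gives f = -4, negative; keep [2, 3]
s = 2.5 gives f = 7, positive; keep [2.5, 3]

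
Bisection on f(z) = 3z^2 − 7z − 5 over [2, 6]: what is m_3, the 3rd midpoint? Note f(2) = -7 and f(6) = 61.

2.5

midpoint 4: f = 15 > 0 → [2, 4]
midpoint 3: f = 1 > 0 → [2, 3]
midpoint 2.5: f = -3.75 < 0 → [2.5, 3]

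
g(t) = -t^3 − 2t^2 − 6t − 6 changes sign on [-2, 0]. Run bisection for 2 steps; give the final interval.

midpoint -1: g = -1 < 0 → [-2, -1]
midpoint -1.5: g = 1.875 > 0 → [-1.5, -1]

[-1.5, -1]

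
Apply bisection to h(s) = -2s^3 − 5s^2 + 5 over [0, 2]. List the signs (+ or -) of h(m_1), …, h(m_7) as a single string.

midpoint 1: h = -2 < 0 → [0, 1]
midpoint 0.5: h = 3.5 > 0 → [0.5, 1]
midpoint 0.75: h = 1.34375 > 0 → [0.75, 1]
midpoint 0.875: h = -0.168 < 0 → [0.75, 0.875]
midpoint 0.8125: h = 0.6265 > 0 → [0.8125, 0.875]
midpoint 0.84375: h = 0.2391 > 0 → [0.84375, 0.875]
midpoint 0.859375: h = 0.038 > 0 → [0.859375, 0.875]

-++-+++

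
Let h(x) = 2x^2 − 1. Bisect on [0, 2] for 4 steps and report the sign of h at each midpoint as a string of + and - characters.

+-+-

midpoint 1: h = 1 > 0 → [0, 1]
midpoint 0.5: h = -0.5 < 0 → [0.5, 1]
midpoint 0.75: h = 0.125 > 0 → [0.5, 0.75]
midpoint 0.625: h = -0.2188 < 0 → [0.625, 0.75]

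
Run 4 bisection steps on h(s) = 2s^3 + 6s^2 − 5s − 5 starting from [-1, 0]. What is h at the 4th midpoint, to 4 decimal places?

s = -0.5 gives h = -1.25, negative; keep [-1, -0.5]
s = -0.75 gives h = 1.28125, positive; keep [-0.75, -0.5]
s = -0.625 gives h = -0.019531, negative; keep [-0.75, -0.625]
s = -0.6875 gives h = 0.6235, positive; keep [-0.6875, -0.625]

0.6235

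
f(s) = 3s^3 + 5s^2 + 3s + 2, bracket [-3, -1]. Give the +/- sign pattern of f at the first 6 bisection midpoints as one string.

--+--+

s = -2 gives f = -8, negative; keep [-2, -1]
s = -1.5 gives f = -1.375, negative; keep [-1.5, -1]
s = -1.25 gives f = 0.203125, positive; keep [-1.5, -1.25]
s = -1.375 gives f = -0.4707, negative; keep [-1.375, -1.25]
s = -1.3125 gives f = -0.1072, negative; keep [-1.3125, -1.25]
s = -1.28125 gives f = 0.0544, positive; keep [-1.3125, -1.28125]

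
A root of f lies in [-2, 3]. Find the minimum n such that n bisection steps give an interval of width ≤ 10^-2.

9

Width after n steps is 5/2^n. Need 2^n ≥ 5/10^-2 = 500.
2^8 = 256 < 500 ≤ 2^9 = 512, so n = 9.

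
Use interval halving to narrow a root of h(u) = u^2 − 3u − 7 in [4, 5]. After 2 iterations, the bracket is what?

midpoint 4.5: h = -0.25 < 0 → [4.5, 5]
midpoint 4.75: h = 1.3125 > 0 → [4.5, 4.75]

[4.5, 4.75]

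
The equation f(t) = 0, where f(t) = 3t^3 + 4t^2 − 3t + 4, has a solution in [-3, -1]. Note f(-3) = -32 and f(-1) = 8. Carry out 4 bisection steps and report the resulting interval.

midpoint -2: f = 2 > 0 → [-3, -2]
midpoint -2.5: f = -10.375 < 0 → [-2.5, -2]
midpoint -2.25: f = -3.171875 < 0 → [-2.25, -2]
midpoint -2.125: f = -0.3496 < 0 → [-2.125, -2]

[-2.125, -2]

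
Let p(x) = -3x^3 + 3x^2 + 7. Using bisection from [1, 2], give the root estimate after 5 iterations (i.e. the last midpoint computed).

x = 1.5 gives p = 3.625, positive; keep [1.5, 2]
x = 1.75 gives p = 0.109375, positive; keep [1.75, 2]
x = 1.875 gives p = -2.228516, negative; keep [1.75, 1.875]
x = 1.8125 gives p = -1.0076, negative; keep [1.75, 1.8125]
x = 1.78125 gives p = -0.4364, negative; keep [1.75, 1.78125]

1.78125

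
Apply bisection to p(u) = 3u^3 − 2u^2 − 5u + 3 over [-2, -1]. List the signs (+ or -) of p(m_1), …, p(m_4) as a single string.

-+--

midpoint -1.5: p = -4.125 < 0 → [-1.5, -1]
midpoint -1.25: p = 0.265625 > 0 → [-1.5, -1.25]
midpoint -1.375: p = -1.705078 < 0 → [-1.375, -1.25]
midpoint -1.3125: p = -0.6658 < 0 → [-1.3125, -1.25]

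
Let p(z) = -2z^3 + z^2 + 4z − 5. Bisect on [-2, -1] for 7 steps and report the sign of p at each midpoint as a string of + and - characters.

midpoint -1.5: p = -2 < 0 → [-2, -1.5]
midpoint -1.75: p = 1.78125 > 0 → [-1.75, -1.5]
midpoint -1.625: p = -0.277344 < 0 → [-1.75, -1.625]
midpoint -1.6875: p = 0.7085 > 0 → [-1.6875, -1.625]
midpoint -1.65625: p = 0.2049 > 0 → [-1.65625, -1.625]
midpoint -1.640625: p = -0.0389 < 0 → [-1.65625, -1.640625]
midpoint -1.6484375: p = 0.0823 > 0 → [-1.6484375, -1.640625]

-+-++-+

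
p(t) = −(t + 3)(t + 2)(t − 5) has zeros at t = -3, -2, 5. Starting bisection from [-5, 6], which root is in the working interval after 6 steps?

p(0.5) = 39.375 > 0, so the root lies in [0.5, 6]
p(3.25) = 57.421875 > 0, so the root lies in [3.25, 6]
p(4.625) = 18.943359 > 0, so the root lies in [4.625, 6]
p(5.3125) = -18.9954 < 0, so the root lies in [4.625, 5.3125]
p(4.96875) = 1.7354 > 0, so the root lies in [4.96875, 5.3125]
p(5.140625) = -8.1744 < 0, so the root lies in [4.96875, 5.140625]

5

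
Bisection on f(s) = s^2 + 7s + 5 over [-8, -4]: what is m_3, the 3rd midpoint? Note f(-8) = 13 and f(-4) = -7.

-6.5

m = -6, f(m) = -1 (−); new bracket [-8, -6]
m = -7, f(m) = 5 (+); new bracket [-7, -6]
m = -6.5, f(m) = 1.75 (+); new bracket [-6.5, -6]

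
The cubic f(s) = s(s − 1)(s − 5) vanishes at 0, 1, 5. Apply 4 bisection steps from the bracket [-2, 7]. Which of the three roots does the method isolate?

f(2.5) = -9.375 < 0, so the root lies in [2.5, 7]
f(4.75) = -4.453125 < 0, so the root lies in [4.75, 7]
f(5.875) = 25.060547 > 0, so the root lies in [4.75, 5.875]
f(5.3125) = 7.1594 > 0, so the root lies in [4.75, 5.3125]

5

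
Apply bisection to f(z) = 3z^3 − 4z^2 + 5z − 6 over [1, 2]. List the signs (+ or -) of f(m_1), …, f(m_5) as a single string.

m = 1.5, f(m) = 2.625 (+); new bracket [1, 1.5]
m = 1.25, f(m) = -0.140625 (−); new bracket [1.25, 1.5]
m = 1.375, f(m) = 1.111328 (+); new bracket [1.25, 1.375]
m = 1.3125, f(m) = 0.4548 (+); new bracket [1.25, 1.3125]
m = 1.28125, f(m) = 0.1497 (+); new bracket [1.25, 1.28125]

+-+++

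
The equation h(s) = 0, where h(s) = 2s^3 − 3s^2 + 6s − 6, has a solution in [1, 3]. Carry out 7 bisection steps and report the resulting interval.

midpoint 2: h = 10 > 0 → [1, 2]
midpoint 1.5: h = 3 > 0 → [1, 1.5]
midpoint 1.25: h = 0.71875 > 0 → [1, 1.25]
midpoint 1.125: h = -0.1992 < 0 → [1.125, 1.25]
midpoint 1.1875: h = 0.2437 > 0 → [1.125, 1.1875]
midpoint 1.15625: h = 0.0184 > 0 → [1.125, 1.15625]
midpoint 1.140625: h = -0.0914 < 0 → [1.140625, 1.15625]

[1.140625, 1.15625]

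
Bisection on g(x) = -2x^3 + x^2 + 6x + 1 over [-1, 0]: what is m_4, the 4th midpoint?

-0.1875

m = -0.5, g(m) = -1.5 (−); new bracket [-0.5, 0]
m = -0.25, g(m) = -0.40625 (−); new bracket [-0.25, 0]
m = -0.125, g(m) = 0.269531 (+); new bracket [-0.25, -0.125]
m = -0.1875, g(m) = -0.0767 (−); new bracket [-0.1875, -0.125]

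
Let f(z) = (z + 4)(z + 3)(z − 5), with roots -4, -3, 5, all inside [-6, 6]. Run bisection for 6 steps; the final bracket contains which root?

z = 0 gives f = -60, negative; keep [0, 6]
z = 3 gives f = -84, negative; keep [3, 6]
z = 4.5 gives f = -31.875, negative; keep [4.5, 6]
z = 5.25 gives f = 19.0781, positive; keep [4.5, 5.25]
z = 4.875 gives f = -8.7363, negative; keep [4.875, 5.25]
z = 5.0625 gives f = 4.5667, positive; keep [4.875, 5.0625]

5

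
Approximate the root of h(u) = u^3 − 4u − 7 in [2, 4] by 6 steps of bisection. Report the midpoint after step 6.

h(3) = 8 > 0, so the root lies in [2, 3]
h(2.5) = -1.375 < 0, so the root lies in [2.5, 3]
h(2.75) = 2.796875 > 0, so the root lies in [2.5, 2.75]
h(2.625) = 0.5879 > 0, so the root lies in [2.5, 2.625]
h(2.5625) = -0.4236 < 0, so the root lies in [2.5625, 2.625]
h(2.59375) = 0.0746 > 0, so the root lies in [2.5625, 2.59375]

2.59375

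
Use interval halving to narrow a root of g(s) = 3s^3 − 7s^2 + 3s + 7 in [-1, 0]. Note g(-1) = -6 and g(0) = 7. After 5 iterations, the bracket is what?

midpoint -0.5: g = 3.375 > 0 → [-1, -0.5]
midpoint -0.75: g = -0.453125 < 0 → [-0.75, -0.5]
midpoint -0.625: g = 1.658203 > 0 → [-0.75, -0.625]
midpoint -0.6875: g = 0.6541 > 0 → [-0.75, -0.6875]
midpoint -0.71875: g = 0.1136 > 0 → [-0.75, -0.71875]

[-0.75, -0.71875]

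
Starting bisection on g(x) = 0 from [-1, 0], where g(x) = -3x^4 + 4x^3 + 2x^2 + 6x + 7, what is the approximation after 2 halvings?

x = -0.5 gives g = 3.8125, positive; keep [-1, -0.5]
x = -0.75 gives g = 0.988281, positive; keep [-1, -0.75]

-0.75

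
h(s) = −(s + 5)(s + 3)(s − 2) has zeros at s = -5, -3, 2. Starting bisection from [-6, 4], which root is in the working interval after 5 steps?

2

h(-1) = 24 > 0, so the root lies in [-1, 4]
h(1.5) = 14.625 > 0, so the root lies in [1.5, 4]
h(2.75) = -33.421875 < 0, so the root lies in [1.5, 2.75]
h(2.125) = -4.5645 < 0, so the root lies in [1.5, 2.125]
h(1.8125) = 6.1472 > 0, so the root lies in [1.8125, 2.125]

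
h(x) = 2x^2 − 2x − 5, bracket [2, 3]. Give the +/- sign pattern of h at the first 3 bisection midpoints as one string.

x = 2.5 gives h = 2.5, positive; keep [2, 2.5]
x = 2.25 gives h = 0.625, positive; keep [2, 2.25]
x = 2.125 gives h = -0.21875, negative; keep [2.125, 2.25]

++-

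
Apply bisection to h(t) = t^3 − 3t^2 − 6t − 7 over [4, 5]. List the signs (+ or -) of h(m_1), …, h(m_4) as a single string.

-++-

h(4.5) = -3.625 < 0, so the root lies in [4.5, 5]
h(4.75) = 3.984375 > 0, so the root lies in [4.5, 4.75]
h(4.625) = 0.009766 > 0, so the root lies in [4.5, 4.625]
h(4.5625) = -1.8494 < 0, so the root lies in [4.5625, 4.625]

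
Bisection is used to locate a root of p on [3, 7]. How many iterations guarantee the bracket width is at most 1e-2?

9

Width after n steps is 4/2^n. Need 2^n ≥ 4/1e-2 = 400.
2^8 = 256 < 400 ≤ 2^9 = 512, so n = 9.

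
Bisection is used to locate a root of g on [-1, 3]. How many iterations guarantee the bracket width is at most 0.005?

Width after n steps is 4/2^n. Need 2^n ≥ 4/0.005 = 800.
2^9 = 512 < 800 ≤ 2^10 = 1024, so n = 10.

10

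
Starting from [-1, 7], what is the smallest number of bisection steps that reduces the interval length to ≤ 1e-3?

Width after n steps is 8/2^n. Need 2^n ≥ 8/1e-3 = 8000.
2^12 = 4096 < 8000 ≤ 2^13 = 8192, so n = 13.

13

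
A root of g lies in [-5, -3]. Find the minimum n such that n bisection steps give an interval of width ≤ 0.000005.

19

Width after n steps is 2/2^n. Need 2^n ≥ 2/0.000005 = 400000.
2^18 = 262144 < 400000 ≤ 2^19 = 524288, so n = 19.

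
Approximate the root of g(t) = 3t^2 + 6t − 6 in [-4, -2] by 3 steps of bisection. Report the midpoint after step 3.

t = -3 gives g = 3, positive; keep [-3, -2]
t = -2.5 gives g = -2.25, negative; keep [-3, -2.5]
t = -2.75 gives g = 0.1875, positive; keep [-2.75, -2.5]

-2.75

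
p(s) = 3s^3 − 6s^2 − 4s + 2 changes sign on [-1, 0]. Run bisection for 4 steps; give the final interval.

[-0.8125, -0.75]

midpoint -0.5: p = 2.125 > 0 → [-1, -0.5]
midpoint -0.75: p = 0.359375 > 0 → [-1, -0.75]
midpoint -0.875: p = -1.103516 < 0 → [-0.875, -0.75]
midpoint -0.8125: p = -0.3201 < 0 → [-0.8125, -0.75]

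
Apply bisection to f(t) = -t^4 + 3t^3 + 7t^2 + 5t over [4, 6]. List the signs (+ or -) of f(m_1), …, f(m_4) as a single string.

m = 5, f(m) = -50 (−); new bracket [4, 5]
m = 4.5, f(m) = 27.5625 (+); new bracket [4.5, 5]
m = 4.75, f(m) = -5.863281 (−); new bracket [4.5, 4.75]
m = 4.625, f(m) = 12.0955 (+); new bracket [4.625, 4.75]

-+-+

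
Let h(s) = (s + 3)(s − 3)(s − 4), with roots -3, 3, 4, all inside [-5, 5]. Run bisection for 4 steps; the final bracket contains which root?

h(0) = 36 > 0, so the root lies in [-5, 0]
h(-2.5) = 17.875 > 0, so the root lies in [-5, -2.5]
h(-3.75) = -39.234375 < 0, so the root lies in [-3.75, -2.5]
h(-3.125) = -5.4551 < 0, so the root lies in [-3.125, -2.5]

-3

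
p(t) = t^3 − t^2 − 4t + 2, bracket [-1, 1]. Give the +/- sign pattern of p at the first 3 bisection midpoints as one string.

m = 0, p(m) = 2 (+); new bracket [0, 1]
m = 0.5, p(m) = -0.125 (−); new bracket [0, 0.5]
m = 0.25, p(m) = 0.953125 (+); new bracket [0.25, 0.5]

+-+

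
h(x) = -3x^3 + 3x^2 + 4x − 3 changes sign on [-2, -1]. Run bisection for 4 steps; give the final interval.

h(-1.5) = 7.875 > 0, so the root lies in [-1.5, -1]
h(-1.25) = 2.546875 > 0, so the root lies in [-1.25, -1]
h(-1.125) = 0.568359 > 0, so the root lies in [-1.125, -1]
h(-1.0625) = -0.2649 < 0, so the root lies in [-1.125, -1.0625]

[-1.125, -1.0625]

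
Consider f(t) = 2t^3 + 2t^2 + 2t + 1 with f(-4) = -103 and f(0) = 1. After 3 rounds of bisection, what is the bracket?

f(-2) = -11 < 0, so the root lies in [-2, 0]
f(-1) = -1 < 0, so the root lies in [-1, 0]
f(-0.5) = 0.25 > 0, so the root lies in [-1, -0.5]

[-1, -0.5]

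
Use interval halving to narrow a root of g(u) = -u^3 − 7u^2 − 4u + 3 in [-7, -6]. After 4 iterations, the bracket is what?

midpoint -6.5: g = 7.875 > 0 → [-6.5, -6]
midpoint -6.25: g = -1.296875 < 0 → [-6.5, -6.25]
midpoint -6.375: g = 3.099609 > 0 → [-6.375, -6.25]
midpoint -6.3125: g = 0.8547 > 0 → [-6.3125, -6.25]

[-6.3125, -6.25]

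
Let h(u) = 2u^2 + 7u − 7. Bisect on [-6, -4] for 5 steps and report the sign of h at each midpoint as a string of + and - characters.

u = -5 gives h = 8, positive; keep [-5, -4]
u = -4.5 gives h = 2, positive; keep [-4.5, -4]
u = -4.25 gives h = -0.625, negative; keep [-4.5, -4.25]
u = -4.375 gives h = 0.6562, positive; keep [-4.375, -4.25]
u = -4.3125 gives h = 0.0078, positive; keep [-4.3125, -4.25]

++-++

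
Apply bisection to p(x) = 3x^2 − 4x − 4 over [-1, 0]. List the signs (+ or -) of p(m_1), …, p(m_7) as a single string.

p(-0.5) = -1.25 < 0, so the root lies in [-1, -0.5]
p(-0.75) = 0.6875 > 0, so the root lies in [-0.75, -0.5]
p(-0.625) = -0.328125 < 0, so the root lies in [-0.75, -0.625]
p(-0.6875) = 0.168 > 0, so the root lies in [-0.6875, -0.625]
p(-0.65625) = -0.083 < 0, so the root lies in [-0.6875, -0.65625]
p(-0.671875) = 0.0417 > 0, so the root lies in [-0.671875, -0.65625]
p(-0.6640625) = -0.0208 < 0, so the root lies in [-0.671875, -0.6640625]

-+-+-+-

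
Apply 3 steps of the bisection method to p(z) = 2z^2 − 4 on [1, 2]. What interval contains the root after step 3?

p(1.5) = 0.5 > 0, so the root lies in [1, 1.5]
p(1.25) = -0.875 < 0, so the root lies in [1.25, 1.5]
p(1.375) = -0.21875 < 0, so the root lies in [1.375, 1.5]

[1.375, 1.5]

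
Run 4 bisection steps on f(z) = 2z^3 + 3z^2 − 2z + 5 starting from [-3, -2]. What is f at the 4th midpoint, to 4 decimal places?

0.9351

m = -2.5, f(m) = -2.5 (−); new bracket [-2.5, -2]
m = -2.25, f(m) = 1.90625 (+); new bracket [-2.5, -2.25]
m = -2.375, f(m) = -0.121094 (−); new bracket [-2.375, -2.25]
m = -2.3125, f(m) = 0.9351 (+); new bracket [-2.375, -2.3125]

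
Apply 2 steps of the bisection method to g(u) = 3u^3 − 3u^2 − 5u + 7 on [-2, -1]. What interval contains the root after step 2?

u = -1.5 gives g = -2.375, negative; keep [-1.5, -1]
u = -1.25 gives g = 2.703125, positive; keep [-1.5, -1.25]

[-1.5, -1.25]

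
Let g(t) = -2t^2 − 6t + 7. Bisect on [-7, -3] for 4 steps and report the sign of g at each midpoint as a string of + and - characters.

t = -5 gives g = -13, negative; keep [-5, -3]
t = -4 gives g = -1, negative; keep [-4, -3]
t = -3.5 gives g = 3.5, positive; keep [-4, -3.5]
t = -3.75 gives g = 1.375, positive; keep [-4, -3.75]

--++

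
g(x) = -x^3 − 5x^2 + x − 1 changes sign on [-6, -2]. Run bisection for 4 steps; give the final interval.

[-5.25, -5]

midpoint -4: g = -21 < 0 → [-6, -4]
midpoint -5: g = -6 < 0 → [-6, -5]
midpoint -5.5: g = 8.625 > 0 → [-5.5, -5]
midpoint -5.25: g = 0.6406 > 0 → [-5.25, -5]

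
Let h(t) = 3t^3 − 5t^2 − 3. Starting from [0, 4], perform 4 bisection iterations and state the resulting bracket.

h(2) = 1 > 0, so the root lies in [0, 2]
h(1) = -5 < 0, so the root lies in [1, 2]
h(1.5) = -4.125 < 0, so the root lies in [1.5, 2]
h(1.75) = -2.2344 < 0, so the root lies in [1.75, 2]

[1.75, 2]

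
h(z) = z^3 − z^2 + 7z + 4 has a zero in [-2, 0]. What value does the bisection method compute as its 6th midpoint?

-0.53125

z = -1 gives h = -5, negative; keep [-1, 0]
z = -0.5 gives h = 0.125, positive; keep [-1, -0.5]
z = -0.75 gives h = -2.234375, negative; keep [-0.75, -0.5]
z = -0.625 gives h = -1.0098, negative; keep [-0.625, -0.5]
z = -0.5625 gives h = -0.4319, negative; keep [-0.5625, -0.5]
z = -0.53125 gives h = -0.1509, negative; keep [-0.53125, -0.5]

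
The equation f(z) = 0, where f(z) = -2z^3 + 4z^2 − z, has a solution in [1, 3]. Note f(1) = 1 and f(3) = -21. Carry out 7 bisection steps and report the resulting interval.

[1.703125, 1.71875]

f(2) = -2 < 0, so the root lies in [1, 2]
f(1.5) = 0.75 > 0, so the root lies in [1.5, 2]
f(1.75) = -0.21875 < 0, so the root lies in [1.5, 1.75]
f(1.625) = 0.3555 > 0, so the root lies in [1.625, 1.75]
f(1.6875) = 0.0923 > 0, so the root lies in [1.6875, 1.75]
f(1.71875) = -0.0571 < 0, so the root lies in [1.6875, 1.71875]
f(1.703125) = 0.0191 > 0, so the root lies in [1.703125, 1.71875]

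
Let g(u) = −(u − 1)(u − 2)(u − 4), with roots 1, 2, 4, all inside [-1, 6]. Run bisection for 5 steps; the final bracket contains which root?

4

m = 2.5, g(m) = 1.125 (+); new bracket [2.5, 6]
m = 4.25, g(m) = -1.828125 (−); new bracket [2.5, 4.25]
m = 3.375, g(m) = 2.041016 (+); new bracket [3.375, 4.25]
m = 3.8125, g(m) = 0.9558 (+); new bracket [3.8125, 4.25]
m = 4.03125, g(m) = -0.1924 (−); new bracket [3.8125, 4.03125]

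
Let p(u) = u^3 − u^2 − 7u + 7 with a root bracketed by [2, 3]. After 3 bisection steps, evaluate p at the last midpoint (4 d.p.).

-0.1777

midpoint 2.5: p = -1.125 < 0 → [2.5, 3]
midpoint 2.75: p = 0.984375 > 0 → [2.5, 2.75]
midpoint 2.625: p = -0.177734 < 0 → [2.625, 2.75]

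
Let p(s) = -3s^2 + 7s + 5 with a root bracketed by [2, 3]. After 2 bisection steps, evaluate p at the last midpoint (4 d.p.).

midpoint 2.5: p = 3.75 > 0 → [2.5, 3]
midpoint 2.75: p = 1.5625 > 0 → [2.75, 3]

1.5625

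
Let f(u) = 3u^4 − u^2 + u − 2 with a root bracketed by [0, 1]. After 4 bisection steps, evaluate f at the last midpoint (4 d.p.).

0.3760

m = 0.5, f(m) = -1.5625 (−); new bracket [0.5, 1]
m = 0.75, f(m) = -0.863281 (−); new bracket [0.75, 1]
m = 0.875, f(m) = -0.13208 (−); new bracket [0.875, 1]
m = 0.9375, f(m) = 0.376 (+); new bracket [0.875, 0.9375]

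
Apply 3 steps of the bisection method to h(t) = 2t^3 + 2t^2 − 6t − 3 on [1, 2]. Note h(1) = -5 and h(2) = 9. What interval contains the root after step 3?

m = 1.5, h(m) = -0.75 (−); new bracket [1.5, 2]
m = 1.75, h(m) = 3.34375 (+); new bracket [1.5, 1.75]
m = 1.625, h(m) = 1.113281 (+); new bracket [1.5, 1.625]

[1.5, 1.625]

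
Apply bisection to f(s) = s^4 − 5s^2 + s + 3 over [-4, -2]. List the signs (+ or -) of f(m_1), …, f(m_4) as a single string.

midpoint -3: f = 36 > 0 → [-3, -2]
midpoint -2.5: f = 8.3125 > 0 → [-2.5, -2]
midpoint -2.25: f = 1.066406 > 0 → [-2.25, -2]
midpoint -2.125: f = -1.3123 < 0 → [-2.25, -2.125]

+++-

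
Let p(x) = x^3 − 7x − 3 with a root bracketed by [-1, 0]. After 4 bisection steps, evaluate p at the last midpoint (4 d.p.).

p(-0.5) = 0.375 > 0, so the root lies in [-0.5, 0]
p(-0.25) = -1.265625 < 0, so the root lies in [-0.5, -0.25]
p(-0.375) = -0.427734 < 0, so the root lies in [-0.5, -0.375]
p(-0.4375) = -0.0212 < 0, so the root lies in [-0.5, -0.4375]

-0.0212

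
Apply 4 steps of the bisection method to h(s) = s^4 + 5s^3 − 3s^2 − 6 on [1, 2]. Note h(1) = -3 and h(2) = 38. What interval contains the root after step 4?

h(1.5) = 9.1875 > 0, so the root lies in [1, 1.5]
h(1.25) = 1.519531 > 0, so the root lies in [1, 1.25]
h(1.125) = -1.075928 < 0, so the root lies in [1.125, 1.25]
h(1.1875) = 0.1309 > 0, so the root lies in [1.125, 1.1875]

[1.125, 1.1875]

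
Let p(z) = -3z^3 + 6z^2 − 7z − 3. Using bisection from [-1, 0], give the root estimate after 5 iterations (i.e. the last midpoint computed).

-0.34375

z = -0.5 gives p = 2.375, positive; keep [-0.5, 0]
z = -0.25 gives p = -0.828125, negative; keep [-0.5, -0.25]
z = -0.375 gives p = 0.626953, positive; keep [-0.375, -0.25]
z = -0.3125 gives p = -0.135, negative; keep [-0.375, -0.3125]
z = -0.34375 gives p = 0.2371, positive; keep [-0.34375, -0.3125]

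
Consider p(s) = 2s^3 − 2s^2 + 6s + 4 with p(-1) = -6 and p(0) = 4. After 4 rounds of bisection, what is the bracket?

m = -0.5, p(m) = 0.25 (+); new bracket [-1, -0.5]
m = -0.75, p(m) = -2.46875 (−); new bracket [-0.75, -0.5]
m = -0.625, p(m) = -1.019531 (−); new bracket [-0.625, -0.5]
m = -0.5625, p(m) = -0.3638 (−); new bracket [-0.5625, -0.5]

[-0.5625, -0.5]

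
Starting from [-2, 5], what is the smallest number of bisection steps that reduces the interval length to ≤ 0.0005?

Width after n steps is 7/2^n. Need 2^n ≥ 7/0.0005 = 14000.
2^13 = 8192 < 14000 ≤ 2^14 = 16384, so n = 14.

14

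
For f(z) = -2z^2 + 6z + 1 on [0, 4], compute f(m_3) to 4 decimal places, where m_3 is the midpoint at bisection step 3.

z = 2 gives f = 5, positive; keep [2, 4]
z = 3 gives f = 1, positive; keep [3, 4]
z = 3.5 gives f = -2.5, negative; keep [3, 3.5]

-2.5000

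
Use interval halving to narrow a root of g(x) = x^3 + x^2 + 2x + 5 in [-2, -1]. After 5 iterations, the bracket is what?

[-1.65625, -1.625]

m = -1.5, g(m) = 0.875 (+); new bracket [-2, -1.5]
m = -1.75, g(m) = -0.796875 (−); new bracket [-1.75, -1.5]
m = -1.625, g(m) = 0.099609 (+); new bracket [-1.75, -1.625]
m = -1.6875, g(m) = -0.3328 (−); new bracket [-1.6875, -1.625]
m = -1.65625, g(m) = -0.1127 (−); new bracket [-1.65625, -1.625]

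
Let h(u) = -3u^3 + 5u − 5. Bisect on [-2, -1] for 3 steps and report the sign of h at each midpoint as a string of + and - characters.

-+-

m = -1.5, h(m) = -2.375 (−); new bracket [-2, -1.5]
m = -1.75, h(m) = 2.328125 (+); new bracket [-1.75, -1.5]
m = -1.625, h(m) = -0.251953 (−); new bracket [-1.75, -1.625]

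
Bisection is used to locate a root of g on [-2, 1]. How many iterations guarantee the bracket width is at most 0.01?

Width after n steps is 3/2^n. Need 2^n ≥ 3/0.01 = 300.
2^8 = 256 < 300 ≤ 2^9 = 512, so n = 9.

9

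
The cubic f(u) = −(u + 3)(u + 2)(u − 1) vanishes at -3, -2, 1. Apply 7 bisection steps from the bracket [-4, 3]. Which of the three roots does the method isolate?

u = -0.5 gives f = 5.625, positive; keep [-0.5, 3]
u = 1.25 gives f = -3.453125, negative; keep [-0.5, 1.25]
u = 0.375 gives f = 5.009766, positive; keep [0.375, 1.25]
u = 0.8125 gives f = 2.0105, positive; keep [0.8125, 1.25]
u = 1.03125 gives f = -0.3819, negative; keep [0.8125, 1.03125]
u = 0.921875 gives f = 0.8953, positive; keep [0.921875, 1.03125]
u = 0.9765625 gives f = 0.2774, positive; keep [0.9765625, 1.03125]

1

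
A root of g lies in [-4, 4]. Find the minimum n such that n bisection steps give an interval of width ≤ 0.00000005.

Width after n steps is 8/2^n. Need 2^n ≥ 8/0.00000005 = 160000000.
2^27 = 134217728 < 160000000 ≤ 2^28 = 268435456, so n = 28.

28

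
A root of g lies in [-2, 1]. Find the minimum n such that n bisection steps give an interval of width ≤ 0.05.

Width after n steps is 3/2^n. Need 2^n ≥ 3/0.05 = 60.
2^5 = 32 < 60 ≤ 2^6 = 64, so n = 6.

6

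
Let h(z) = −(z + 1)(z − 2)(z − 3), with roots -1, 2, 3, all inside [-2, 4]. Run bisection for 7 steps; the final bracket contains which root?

-1

z = 1 gives h = -4, negative; keep [-2, 1]
z = -0.5 gives h = -4.375, negative; keep [-2, -0.5]
z = -1.25 gives h = 3.453125, positive; keep [-1.25, -0.5]
z = -0.875 gives h = -1.3926, negative; keep [-1.25, -0.875]
z = -1.0625 gives h = 0.7776, positive; keep [-1.0625, -0.875]
z = -0.96875 gives h = -0.3682, negative; keep [-1.0625, -0.96875]
z = -1.015625 gives h = 0.1892, positive; keep [-1.015625, -0.96875]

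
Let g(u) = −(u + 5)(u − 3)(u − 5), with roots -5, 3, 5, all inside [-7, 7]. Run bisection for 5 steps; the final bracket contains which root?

u = 0 gives g = -75, negative; keep [-7, 0]
u = -3.5 gives g = -82.875, negative; keep [-7, -3.5]
u = -5.25 gives g = 21.140625, positive; keep [-5.25, -3.5]
u = -4.375 gives g = -43.2129, negative; keep [-5.25, -4.375]
u = -4.8125 gives g = -14.3738, negative; keep [-5.25, -4.8125]

-5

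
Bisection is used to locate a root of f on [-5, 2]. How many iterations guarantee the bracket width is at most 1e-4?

17

Width after n steps is 7/2^n. Need 2^n ≥ 7/1e-4 = 70000.
2^16 = 65536 < 70000 ≤ 2^17 = 131072, so n = 17.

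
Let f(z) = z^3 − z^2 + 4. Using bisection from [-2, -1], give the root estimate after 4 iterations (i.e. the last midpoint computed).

midpoint -1.5: f = -1.625 < 0 → [-1.5, -1]
midpoint -1.25: f = 0.484375 > 0 → [-1.5, -1.25]
midpoint -1.375: f = -0.490234 < 0 → [-1.375, -1.25]
midpoint -1.3125: f = 0.0164 > 0 → [-1.375, -1.3125]

-1.3125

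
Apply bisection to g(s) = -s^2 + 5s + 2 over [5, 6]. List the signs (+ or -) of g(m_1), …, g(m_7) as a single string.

g(5.5) = -0.75 < 0, so the root lies in [5, 5.5]
g(5.25) = 0.6875 > 0, so the root lies in [5.25, 5.5]
g(5.375) = -0.015625 < 0, so the root lies in [5.25, 5.375]
g(5.3125) = 0.3398 > 0, so the root lies in [5.3125, 5.375]
g(5.34375) = 0.1631 > 0, so the root lies in [5.34375, 5.375]
g(5.359375) = 0.074 > 0, so the root lies in [5.359375, 5.375]
g(5.3671875) = 0.0292 > 0, so the root lies in [5.3671875, 5.375]

-+-++++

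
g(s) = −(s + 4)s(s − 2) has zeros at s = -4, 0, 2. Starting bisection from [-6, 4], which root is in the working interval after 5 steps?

-4

midpoint -1: g = -9 < 0 → [-6, -1]
midpoint -3.5: g = -9.625 < 0 → [-6, -3.5]
midpoint -4.75: g = 24.046875 > 0 → [-4.75, -3.5]
midpoint -4.125: g = 3.1582 > 0 → [-4.125, -3.5]
midpoint -3.8125: g = -4.155 < 0 → [-4.125, -3.8125]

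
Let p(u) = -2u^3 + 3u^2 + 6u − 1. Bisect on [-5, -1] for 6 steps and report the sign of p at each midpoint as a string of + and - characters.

++++--

u = -3 gives p = 62, positive; keep [-3, -1]
u = -2 gives p = 15, positive; keep [-2, -1]
u = -1.5 gives p = 3.5, positive; keep [-1.5, -1]
u = -1.25 gives p = 0.0938, positive; keep [-1.25, -1]
u = -1.125 gives p = -1.1055, negative; keep [-1.25, -1.125]
u = -1.1875 gives p = -0.5454, negative; keep [-1.25, -1.1875]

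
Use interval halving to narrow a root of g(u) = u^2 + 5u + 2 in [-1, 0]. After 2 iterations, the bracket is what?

[-0.5, -0.25]

g(-0.5) = -0.25 < 0, so the root lies in [-0.5, 0]
g(-0.25) = 0.8125 > 0, so the root lies in [-0.5, -0.25]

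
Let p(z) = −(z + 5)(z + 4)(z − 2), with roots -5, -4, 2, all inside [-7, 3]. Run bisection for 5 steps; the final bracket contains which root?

p(-2) = 24 > 0, so the root lies in [-2, 3]
p(0.5) = 37.125 > 0, so the root lies in [0.5, 3]
p(1.75) = 9.703125 > 0, so the root lies in [1.75, 3]
p(2.375) = -17.6309 < 0, so the root lies in [1.75, 2.375]
p(2.0625) = -2.676 < 0, so the root lies in [1.75, 2.0625]

2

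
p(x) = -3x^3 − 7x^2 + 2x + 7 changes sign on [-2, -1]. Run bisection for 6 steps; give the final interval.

x = -1.5 gives p = -1.625, negative; keep [-1.5, -1]
x = -1.25 gives p = -0.578125, negative; keep [-1.25, -1]
x = -1.125 gives p = 0.162109, positive; keep [-1.25, -1.125]
x = -1.1875 gives p = -0.2224, negative; keep [-1.1875, -1.125]
x = -1.15625 gives p = -0.0335, negative; keep [-1.15625, -1.125]
x = -1.140625 gives p = 0.0635, positive; keep [-1.15625, -1.140625]

[-1.15625, -1.140625]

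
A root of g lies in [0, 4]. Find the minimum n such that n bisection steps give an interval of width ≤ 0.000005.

20

Width after n steps is 4/2^n. Need 2^n ≥ 4/0.000005 = 800000.
2^19 = 524288 < 800000 ≤ 2^20 = 1048576, so n = 20.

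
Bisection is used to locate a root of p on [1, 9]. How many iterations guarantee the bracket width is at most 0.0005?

Width after n steps is 8/2^n. Need 2^n ≥ 8/0.0005 = 16000.
2^13 = 8192 < 16000 ≤ 2^14 = 16384, so n = 14.

14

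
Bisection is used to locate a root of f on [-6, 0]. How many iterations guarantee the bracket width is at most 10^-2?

10

Width after n steps is 6/2^n. Need 2^n ≥ 6/10^-2 = 600.
2^9 = 512 < 600 ≤ 2^10 = 1024, so n = 10.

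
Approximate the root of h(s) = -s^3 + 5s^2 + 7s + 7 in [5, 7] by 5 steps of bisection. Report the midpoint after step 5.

6.3125

h(6) = 13 > 0, so the root lies in [6, 7]
h(6.5) = -10.875 < 0, so the root lies in [6, 6.5]
h(6.25) = 1.921875 > 0, so the root lies in [6.25, 6.5]
h(6.375) = -4.2559 < 0, so the root lies in [6.25, 6.375]
h(6.3125) = -1.1125 < 0, so the root lies in [6.25, 6.3125]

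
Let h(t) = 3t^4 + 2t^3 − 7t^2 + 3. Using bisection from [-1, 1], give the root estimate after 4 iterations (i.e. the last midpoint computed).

h(0) = 3 > 0, so the root lies in [-1, 0]
h(-0.5) = 1.1875 > 0, so the root lies in [-1, -0.5]
h(-0.75) = -0.832031 < 0, so the root lies in [-0.75, -0.5]
h(-0.625) = 0.2351 > 0, so the root lies in [-0.75, -0.625]

-0.625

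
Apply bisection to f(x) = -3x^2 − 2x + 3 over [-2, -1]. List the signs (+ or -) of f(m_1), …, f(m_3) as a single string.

midpoint -1.5: f = -0.75 < 0 → [-1.5, -1]
midpoint -1.25: f = 0.8125 > 0 → [-1.5, -1.25]
midpoint -1.375: f = 0.078125 > 0 → [-1.5, -1.375]

-++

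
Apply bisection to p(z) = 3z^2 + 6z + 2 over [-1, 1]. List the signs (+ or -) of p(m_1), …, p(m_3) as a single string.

z = 0 gives p = 2, positive; keep [-1, 0]
z = -0.5 gives p = -0.25, negative; keep [-0.5, 0]
z = -0.25 gives p = 0.6875, positive; keep [-0.5, -0.25]

+-+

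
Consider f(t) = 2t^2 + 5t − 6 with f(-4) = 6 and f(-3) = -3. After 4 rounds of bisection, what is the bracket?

f(-3.5) = 1 > 0, so the root lies in [-3.5, -3]
f(-3.25) = -1.125 < 0, so the root lies in [-3.5, -3.25]
f(-3.375) = -0.09375 < 0, so the root lies in [-3.5, -3.375]
f(-3.4375) = 0.4453 > 0, so the root lies in [-3.4375, -3.375]

[-3.4375, -3.375]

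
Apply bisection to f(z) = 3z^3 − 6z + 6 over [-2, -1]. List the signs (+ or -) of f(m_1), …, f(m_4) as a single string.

z = -1.5 gives f = 4.875, positive; keep [-2, -1.5]
z = -1.75 gives f = 0.421875, positive; keep [-2, -1.75]
z = -1.875 gives f = -2.525391, negative; keep [-1.875, -1.75]
z = -1.8125 gives f = -0.988, negative; keep [-1.8125, -1.75]

++--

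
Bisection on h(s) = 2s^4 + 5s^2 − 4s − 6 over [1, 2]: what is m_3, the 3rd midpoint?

1.125

m = 1.5, h(m) = 9.375 (+); new bracket [1, 1.5]
m = 1.25, h(m) = 1.695312 (+); new bracket [1, 1.25]
m = 1.125, h(m) = -0.968262 (−); new bracket [1.125, 1.25]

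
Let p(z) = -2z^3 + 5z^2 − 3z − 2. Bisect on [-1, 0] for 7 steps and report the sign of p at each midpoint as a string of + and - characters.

+--+++-

m = -0.5, p(m) = 1 (+); new bracket [-0.5, 0]
m = -0.25, p(m) = -0.90625 (−); new bracket [-0.5, -0.25]
m = -0.375, p(m) = -0.066406 (−); new bracket [-0.5, -0.375]
m = -0.4375, p(m) = 0.437 (+); new bracket [-0.4375, -0.375]
m = -0.40625, p(m) = 0.178 (+); new bracket [-0.40625, -0.375]
m = -0.390625, p(m) = 0.054 (+); new bracket [-0.390625, -0.375]
m = -0.3828125, p(m) = -0.0066 (−); new bracket [-0.390625, -0.3828125]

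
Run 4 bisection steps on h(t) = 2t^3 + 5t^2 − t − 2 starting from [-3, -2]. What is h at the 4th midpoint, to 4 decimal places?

-0.2583

m = -2.5, h(m) = 0.5 (+); new bracket [-3, -2.5]
m = -2.75, h(m) = -3.03125 (−); new bracket [-2.75, -2.5]
m = -2.625, h(m) = -1.097656 (−); new bracket [-2.625, -2.5]
m = -2.5625, h(m) = -0.2583 (−); new bracket [-2.5625, -2.5]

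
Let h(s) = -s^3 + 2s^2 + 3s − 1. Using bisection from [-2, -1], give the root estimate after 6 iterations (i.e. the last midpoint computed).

h(-1.5) = 2.375 > 0, so the root lies in [-1.5, -1]
h(-1.25) = 0.328125 > 0, so the root lies in [-1.25, -1]
h(-1.125) = -0.419922 < 0, so the root lies in [-1.25, -1.125]
h(-1.1875) = -0.0676 < 0, so the root lies in [-1.25, -1.1875]
h(-1.21875) = 0.1247 > 0, so the root lies in [-1.21875, -1.1875]
h(-1.203125) = 0.0272 > 0, so the root lies in [-1.203125, -1.1875]

-1.203125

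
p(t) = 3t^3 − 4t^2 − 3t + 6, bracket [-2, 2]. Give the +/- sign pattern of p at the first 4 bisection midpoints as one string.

midpoint 0: p = 6 > 0 → [-2, 0]
midpoint -1: p = 2 > 0 → [-2, -1]
midpoint -1.5: p = -8.625 < 0 → [-1.5, -1]
midpoint -1.25: p = -2.3594 < 0 → [-1.25, -1]

++--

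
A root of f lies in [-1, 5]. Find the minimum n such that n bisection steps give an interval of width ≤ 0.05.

7

Width after n steps is 6/2^n. Need 2^n ≥ 6/0.05 = 120.
2^6 = 64 < 120 ≤ 2^7 = 128, so n = 7.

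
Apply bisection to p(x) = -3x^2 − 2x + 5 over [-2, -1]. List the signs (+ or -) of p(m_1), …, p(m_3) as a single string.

m = -1.5, p(m) = 1.25 (+); new bracket [-2, -1.5]
m = -1.75, p(m) = -0.6875 (−); new bracket [-1.75, -1.5]
m = -1.625, p(m) = 0.328125 (+); new bracket [-1.75, -1.625]

+-+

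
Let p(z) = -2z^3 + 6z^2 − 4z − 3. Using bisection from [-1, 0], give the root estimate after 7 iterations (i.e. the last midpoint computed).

-0.4296875

z = -0.5 gives p = 0.75, positive; keep [-0.5, 0]
z = -0.25 gives p = -1.59375, negative; keep [-0.5, -0.25]
z = -0.375 gives p = -0.550781, negative; keep [-0.5, -0.375]
z = -0.4375 gives p = 0.0659, positive; keep [-0.4375, -0.375]
z = -0.40625 gives p = -0.2507, negative; keep [-0.4375, -0.40625]
z = -0.421875 gives p = -0.0945, negative; keep [-0.4375, -0.421875]
z = -0.4296875 gives p = -0.0148, negative; keep [-0.4375, -0.4296875]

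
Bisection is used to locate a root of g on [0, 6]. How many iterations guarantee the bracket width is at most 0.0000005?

24

Width after n steps is 6/2^n. Need 2^n ≥ 6/0.0000005 = 12000000.
2^23 = 8388608 < 12000000 ≤ 2^24 = 16777216, so n = 24.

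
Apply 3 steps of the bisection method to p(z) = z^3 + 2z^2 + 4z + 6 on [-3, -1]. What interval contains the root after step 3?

[-1.75, -1.5]

z = -2 gives p = -2, negative; keep [-2, -1]
z = -1.5 gives p = 1.125, positive; keep [-2, -1.5]
z = -1.75 gives p = -0.234375, negative; keep [-1.75, -1.5]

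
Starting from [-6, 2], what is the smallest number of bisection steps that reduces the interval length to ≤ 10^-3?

13

Width after n steps is 8/2^n. Need 2^n ≥ 8/10^-3 = 8000.
2^12 = 4096 < 8000 ≤ 2^13 = 8192, so n = 13.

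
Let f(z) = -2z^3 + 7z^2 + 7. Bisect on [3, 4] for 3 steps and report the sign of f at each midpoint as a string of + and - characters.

+-+

m = 3.5, f(m) = 7 (+); new bracket [3.5, 4]
m = 3.75, f(m) = -0.03125 (−); new bracket [3.5, 3.75]
m = 3.625, f(m) = 3.714844 (+); new bracket [3.625, 3.75]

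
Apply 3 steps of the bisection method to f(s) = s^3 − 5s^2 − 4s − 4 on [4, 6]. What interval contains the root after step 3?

[5.75, 6]

s = 5 gives f = -24, negative; keep [5, 6]
s = 5.5 gives f = -10.875, negative; keep [5.5, 6]
s = 5.75 gives f = -2.203125, negative; keep [5.75, 6]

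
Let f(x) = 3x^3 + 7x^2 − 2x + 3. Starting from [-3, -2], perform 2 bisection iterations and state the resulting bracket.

m = -2.5, f(m) = 4.875 (+); new bracket [-3, -2.5]
m = -2.75, f(m) = -0.953125 (−); new bracket [-2.75, -2.5]

[-2.75, -2.5]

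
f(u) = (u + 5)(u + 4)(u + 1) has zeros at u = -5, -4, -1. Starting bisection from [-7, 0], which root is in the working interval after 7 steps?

f(-3.5) = -1.875 < 0, so the root lies in [-3.5, 0]
f(-1.75) = -5.484375 < 0, so the root lies in [-1.75, 0]
f(-0.875) = 1.611328 > 0, so the root lies in [-1.75, -0.875]
f(-1.3125) = -3.0969 < 0, so the root lies in [-1.3125, -0.875]
f(-1.09375) = -1.0643 < 0, so the root lies in [-1.09375, -0.875]
f(-0.984375) = 0.1892 > 0, so the root lies in [-1.09375, -0.984375]
f(-1.0390625) = -0.4581 < 0, so the root lies in [-1.0390625, -0.984375]

-1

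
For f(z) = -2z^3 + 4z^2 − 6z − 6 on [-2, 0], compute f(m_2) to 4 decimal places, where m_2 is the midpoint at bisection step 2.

-1.7500

midpoint -1: f = 6 > 0 → [-1, 0]
midpoint -0.5: f = -1.75 < 0 → [-1, -0.5]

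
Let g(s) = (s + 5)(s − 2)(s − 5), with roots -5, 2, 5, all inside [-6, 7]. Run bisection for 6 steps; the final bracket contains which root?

m = 0.5, g(m) = 37.125 (+); new bracket [-6, 0.5]
m = -2.75, g(m) = 82.828125 (+); new bracket [-6, -2.75]
m = -4.375, g(m) = 37.353516 (+); new bracket [-6, -4.375]
m = -5.1875, g(m) = -13.7292 (−); new bracket [-5.1875, -4.375]
m = -4.78125, g(m) = 14.5095 (+); new bracket [-5.1875, -4.78125]
m = -4.984375, g(m) = 1.0896 (+); new bracket [-5.1875, -4.984375]

-5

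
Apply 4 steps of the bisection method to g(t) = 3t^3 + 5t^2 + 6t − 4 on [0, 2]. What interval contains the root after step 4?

[0.375, 0.5]

m = 1, g(m) = 10 (+); new bracket [0, 1]
m = 0.5, g(m) = 0.625 (+); new bracket [0, 0.5]
m = 0.25, g(m) = -2.140625 (−); new bracket [0.25, 0.5]
m = 0.375, g(m) = -0.8887 (−); new bracket [0.375, 0.5]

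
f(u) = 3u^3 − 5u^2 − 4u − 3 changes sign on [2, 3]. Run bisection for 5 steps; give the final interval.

f(2.5) = 2.625 > 0, so the root lies in [2, 2.5]
f(2.25) = -3.140625 < 0, so the root lies in [2.25, 2.5]
f(2.375) = -0.513672 < 0, so the root lies in [2.375, 2.5]
f(2.4375) = 0.9895 > 0, so the root lies in [2.375, 2.4375]
f(2.40625) = 0.2216 > 0, so the root lies in [2.375, 2.40625]

[2.375, 2.40625]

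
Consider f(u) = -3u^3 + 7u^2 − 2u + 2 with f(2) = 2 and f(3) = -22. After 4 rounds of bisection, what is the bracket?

[2.125, 2.1875]

u = 2.5 gives f = -6.125, negative; keep [2, 2.5]
u = 2.25 gives f = -1.234375, negative; keep [2, 2.25]
u = 2.125 gives f = 0.572266, positive; keep [2.125, 2.25]
u = 2.1875 gives f = -0.2815, negative; keep [2.125, 2.1875]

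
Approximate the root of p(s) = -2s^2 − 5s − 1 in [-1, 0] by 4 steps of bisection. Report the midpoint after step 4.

-0.1875

midpoint -0.5: p = 1 > 0 → [-0.5, 0]
midpoint -0.25: p = 0.125 > 0 → [-0.25, 0]
midpoint -0.125: p = -0.40625 < 0 → [-0.25, -0.125]
midpoint -0.1875: p = -0.1328 < 0 → [-0.25, -0.1875]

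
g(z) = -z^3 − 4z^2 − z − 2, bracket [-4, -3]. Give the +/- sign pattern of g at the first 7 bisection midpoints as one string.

g(-3.5) = -4.625 < 0, so the root lies in [-4, -3.5]
g(-3.75) = -1.765625 < 0, so the root lies in [-4, -3.75]
g(-3.875) = -0.001953 < 0, so the root lies in [-4, -3.875]
g(-3.9375) = 0.9685 > 0, so the root lies in [-3.9375, -3.875]
g(-3.90625) = 0.4757 > 0, so the root lies in [-3.90625, -3.875]
g(-3.890625) = 0.235 > 0, so the root lies in [-3.890625, -3.875]
g(-3.8828125) = 0.1161 > 0, so the root lies in [-3.8828125, -3.875]

---++++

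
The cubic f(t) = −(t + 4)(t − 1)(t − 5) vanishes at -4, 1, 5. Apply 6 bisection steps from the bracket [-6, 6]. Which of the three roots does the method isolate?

midpoint 0: f = -20 < 0 → [-6, 0]
midpoint -3: f = -32 < 0 → [-6, -3]
midpoint -4.5: f = 26.125 > 0 → [-4.5, -3]
midpoint -3.75: f = -10.3906 < 0 → [-4.5, -3.75]
midpoint -4.125: f = 5.8457 > 0 → [-4.125, -3.75]
midpoint -3.9375: f = -2.7581 < 0 → [-4.125, -3.9375]

-4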